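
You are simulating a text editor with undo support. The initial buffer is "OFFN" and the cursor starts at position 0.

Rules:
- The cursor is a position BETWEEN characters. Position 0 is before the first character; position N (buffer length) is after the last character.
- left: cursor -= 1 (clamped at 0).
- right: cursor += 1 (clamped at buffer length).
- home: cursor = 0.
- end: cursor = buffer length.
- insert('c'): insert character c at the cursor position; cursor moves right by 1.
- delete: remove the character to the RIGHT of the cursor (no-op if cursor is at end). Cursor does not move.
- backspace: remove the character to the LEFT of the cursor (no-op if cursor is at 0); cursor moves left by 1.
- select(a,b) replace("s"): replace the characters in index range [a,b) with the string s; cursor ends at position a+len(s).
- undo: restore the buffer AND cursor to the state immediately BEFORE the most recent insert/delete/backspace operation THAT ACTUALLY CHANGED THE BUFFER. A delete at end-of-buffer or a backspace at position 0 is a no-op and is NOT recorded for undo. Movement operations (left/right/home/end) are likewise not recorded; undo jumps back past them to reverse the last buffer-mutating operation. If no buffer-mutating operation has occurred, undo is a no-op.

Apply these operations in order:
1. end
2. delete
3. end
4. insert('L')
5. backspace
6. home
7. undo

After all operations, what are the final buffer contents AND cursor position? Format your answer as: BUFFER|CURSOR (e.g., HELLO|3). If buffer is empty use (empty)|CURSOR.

Answer: OFFNL|5

Derivation:
After op 1 (end): buf='OFFN' cursor=4
After op 2 (delete): buf='OFFN' cursor=4
After op 3 (end): buf='OFFN' cursor=4
After op 4 (insert('L')): buf='OFFNL' cursor=5
After op 5 (backspace): buf='OFFN' cursor=4
After op 6 (home): buf='OFFN' cursor=0
After op 7 (undo): buf='OFFNL' cursor=5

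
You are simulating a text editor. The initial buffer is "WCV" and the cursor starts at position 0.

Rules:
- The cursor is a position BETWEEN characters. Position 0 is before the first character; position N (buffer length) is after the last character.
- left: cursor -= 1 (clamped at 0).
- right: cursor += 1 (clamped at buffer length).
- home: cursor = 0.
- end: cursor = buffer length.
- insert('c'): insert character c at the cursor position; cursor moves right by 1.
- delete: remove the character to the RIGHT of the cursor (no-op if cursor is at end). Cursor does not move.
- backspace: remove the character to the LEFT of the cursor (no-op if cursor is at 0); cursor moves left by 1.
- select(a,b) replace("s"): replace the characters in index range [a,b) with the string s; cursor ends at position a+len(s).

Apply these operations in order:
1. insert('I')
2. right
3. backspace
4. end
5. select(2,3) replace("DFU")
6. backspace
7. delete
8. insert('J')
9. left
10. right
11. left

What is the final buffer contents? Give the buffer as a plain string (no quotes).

After op 1 (insert('I')): buf='IWCV' cursor=1
After op 2 (right): buf='IWCV' cursor=2
After op 3 (backspace): buf='ICV' cursor=1
After op 4 (end): buf='ICV' cursor=3
After op 5 (select(2,3) replace("DFU")): buf='ICDFU' cursor=5
After op 6 (backspace): buf='ICDF' cursor=4
After op 7 (delete): buf='ICDF' cursor=4
After op 8 (insert('J')): buf='ICDFJ' cursor=5
After op 9 (left): buf='ICDFJ' cursor=4
After op 10 (right): buf='ICDFJ' cursor=5
After op 11 (left): buf='ICDFJ' cursor=4

Answer: ICDFJ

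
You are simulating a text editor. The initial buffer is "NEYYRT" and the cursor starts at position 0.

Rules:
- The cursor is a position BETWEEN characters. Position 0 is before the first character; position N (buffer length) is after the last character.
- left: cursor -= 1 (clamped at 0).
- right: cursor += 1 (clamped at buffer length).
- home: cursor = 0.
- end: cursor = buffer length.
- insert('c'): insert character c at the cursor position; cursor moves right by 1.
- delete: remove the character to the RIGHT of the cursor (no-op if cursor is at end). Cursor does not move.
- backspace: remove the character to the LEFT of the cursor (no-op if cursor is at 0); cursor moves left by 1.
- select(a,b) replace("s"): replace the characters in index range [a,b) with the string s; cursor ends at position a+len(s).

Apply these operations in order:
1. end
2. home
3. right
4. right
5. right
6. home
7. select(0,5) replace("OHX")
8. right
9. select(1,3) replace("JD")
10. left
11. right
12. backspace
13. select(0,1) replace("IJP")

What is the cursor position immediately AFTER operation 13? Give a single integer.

After op 1 (end): buf='NEYYRT' cursor=6
After op 2 (home): buf='NEYYRT' cursor=0
After op 3 (right): buf='NEYYRT' cursor=1
After op 4 (right): buf='NEYYRT' cursor=2
After op 5 (right): buf='NEYYRT' cursor=3
After op 6 (home): buf='NEYYRT' cursor=0
After op 7 (select(0,5) replace("OHX")): buf='OHXT' cursor=3
After op 8 (right): buf='OHXT' cursor=4
After op 9 (select(1,3) replace("JD")): buf='OJDT' cursor=3
After op 10 (left): buf='OJDT' cursor=2
After op 11 (right): buf='OJDT' cursor=3
After op 12 (backspace): buf='OJT' cursor=2
After op 13 (select(0,1) replace("IJP")): buf='IJPJT' cursor=3

Answer: 3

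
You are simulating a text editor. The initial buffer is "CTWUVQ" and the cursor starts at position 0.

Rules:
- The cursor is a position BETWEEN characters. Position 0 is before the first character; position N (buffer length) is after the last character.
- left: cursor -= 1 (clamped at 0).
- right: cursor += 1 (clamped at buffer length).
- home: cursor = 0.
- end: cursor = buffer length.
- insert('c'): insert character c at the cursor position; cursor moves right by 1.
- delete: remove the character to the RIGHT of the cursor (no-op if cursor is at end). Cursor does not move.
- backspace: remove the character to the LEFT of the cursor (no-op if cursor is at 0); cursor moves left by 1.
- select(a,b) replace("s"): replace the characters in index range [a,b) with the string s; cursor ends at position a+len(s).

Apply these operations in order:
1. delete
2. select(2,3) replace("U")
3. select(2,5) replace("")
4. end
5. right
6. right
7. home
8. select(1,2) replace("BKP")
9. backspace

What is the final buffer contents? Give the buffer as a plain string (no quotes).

After op 1 (delete): buf='TWUVQ' cursor=0
After op 2 (select(2,3) replace("U")): buf='TWUVQ' cursor=3
After op 3 (select(2,5) replace("")): buf='TW' cursor=2
After op 4 (end): buf='TW' cursor=2
After op 5 (right): buf='TW' cursor=2
After op 6 (right): buf='TW' cursor=2
After op 7 (home): buf='TW' cursor=0
After op 8 (select(1,2) replace("BKP")): buf='TBKP' cursor=4
After op 9 (backspace): buf='TBK' cursor=3

Answer: TBK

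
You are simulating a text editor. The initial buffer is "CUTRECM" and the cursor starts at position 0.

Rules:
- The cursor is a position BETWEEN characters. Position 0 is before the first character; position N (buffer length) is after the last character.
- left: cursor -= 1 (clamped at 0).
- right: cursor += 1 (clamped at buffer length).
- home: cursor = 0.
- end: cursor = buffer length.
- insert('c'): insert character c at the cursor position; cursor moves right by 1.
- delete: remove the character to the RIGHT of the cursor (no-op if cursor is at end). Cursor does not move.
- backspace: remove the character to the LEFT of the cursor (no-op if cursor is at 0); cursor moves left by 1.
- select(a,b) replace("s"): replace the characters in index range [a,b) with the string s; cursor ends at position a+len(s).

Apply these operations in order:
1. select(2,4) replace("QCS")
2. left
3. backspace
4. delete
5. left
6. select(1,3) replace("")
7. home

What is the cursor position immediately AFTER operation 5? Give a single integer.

Answer: 2

Derivation:
After op 1 (select(2,4) replace("QCS")): buf='CUQCSECM' cursor=5
After op 2 (left): buf='CUQCSECM' cursor=4
After op 3 (backspace): buf='CUQSECM' cursor=3
After op 4 (delete): buf='CUQECM' cursor=3
After op 5 (left): buf='CUQECM' cursor=2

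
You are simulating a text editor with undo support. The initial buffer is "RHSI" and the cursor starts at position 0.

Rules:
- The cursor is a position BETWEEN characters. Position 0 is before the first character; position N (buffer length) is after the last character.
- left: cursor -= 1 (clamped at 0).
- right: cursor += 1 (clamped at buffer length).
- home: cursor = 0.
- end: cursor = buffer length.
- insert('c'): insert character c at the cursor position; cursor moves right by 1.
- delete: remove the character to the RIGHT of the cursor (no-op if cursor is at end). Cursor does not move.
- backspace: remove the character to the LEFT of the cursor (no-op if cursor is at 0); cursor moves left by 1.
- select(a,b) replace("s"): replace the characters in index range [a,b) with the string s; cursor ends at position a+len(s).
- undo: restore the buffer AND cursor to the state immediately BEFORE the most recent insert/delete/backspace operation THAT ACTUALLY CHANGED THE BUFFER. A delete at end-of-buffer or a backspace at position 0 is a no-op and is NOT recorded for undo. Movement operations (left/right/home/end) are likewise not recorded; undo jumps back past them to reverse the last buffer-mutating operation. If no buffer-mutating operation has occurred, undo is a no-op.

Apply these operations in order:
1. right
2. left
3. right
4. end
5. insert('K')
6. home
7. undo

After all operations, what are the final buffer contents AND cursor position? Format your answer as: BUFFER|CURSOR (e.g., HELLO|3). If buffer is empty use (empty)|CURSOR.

Answer: RHSI|4

Derivation:
After op 1 (right): buf='RHSI' cursor=1
After op 2 (left): buf='RHSI' cursor=0
After op 3 (right): buf='RHSI' cursor=1
After op 4 (end): buf='RHSI' cursor=4
After op 5 (insert('K')): buf='RHSIK' cursor=5
After op 6 (home): buf='RHSIK' cursor=0
After op 7 (undo): buf='RHSI' cursor=4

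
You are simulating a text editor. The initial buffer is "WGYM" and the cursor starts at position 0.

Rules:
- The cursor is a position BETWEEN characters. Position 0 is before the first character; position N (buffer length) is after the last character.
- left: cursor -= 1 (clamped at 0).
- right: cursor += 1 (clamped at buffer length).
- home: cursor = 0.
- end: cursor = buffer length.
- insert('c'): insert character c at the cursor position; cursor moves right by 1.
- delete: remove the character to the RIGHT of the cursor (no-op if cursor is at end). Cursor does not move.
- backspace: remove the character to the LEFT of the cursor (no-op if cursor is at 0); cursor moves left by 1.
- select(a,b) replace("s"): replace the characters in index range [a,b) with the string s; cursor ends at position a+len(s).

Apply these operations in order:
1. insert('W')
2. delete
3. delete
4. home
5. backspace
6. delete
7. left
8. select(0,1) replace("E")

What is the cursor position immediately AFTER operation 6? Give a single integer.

After op 1 (insert('W')): buf='WWGYM' cursor=1
After op 2 (delete): buf='WGYM' cursor=1
After op 3 (delete): buf='WYM' cursor=1
After op 4 (home): buf='WYM' cursor=0
After op 5 (backspace): buf='WYM' cursor=0
After op 6 (delete): buf='YM' cursor=0

Answer: 0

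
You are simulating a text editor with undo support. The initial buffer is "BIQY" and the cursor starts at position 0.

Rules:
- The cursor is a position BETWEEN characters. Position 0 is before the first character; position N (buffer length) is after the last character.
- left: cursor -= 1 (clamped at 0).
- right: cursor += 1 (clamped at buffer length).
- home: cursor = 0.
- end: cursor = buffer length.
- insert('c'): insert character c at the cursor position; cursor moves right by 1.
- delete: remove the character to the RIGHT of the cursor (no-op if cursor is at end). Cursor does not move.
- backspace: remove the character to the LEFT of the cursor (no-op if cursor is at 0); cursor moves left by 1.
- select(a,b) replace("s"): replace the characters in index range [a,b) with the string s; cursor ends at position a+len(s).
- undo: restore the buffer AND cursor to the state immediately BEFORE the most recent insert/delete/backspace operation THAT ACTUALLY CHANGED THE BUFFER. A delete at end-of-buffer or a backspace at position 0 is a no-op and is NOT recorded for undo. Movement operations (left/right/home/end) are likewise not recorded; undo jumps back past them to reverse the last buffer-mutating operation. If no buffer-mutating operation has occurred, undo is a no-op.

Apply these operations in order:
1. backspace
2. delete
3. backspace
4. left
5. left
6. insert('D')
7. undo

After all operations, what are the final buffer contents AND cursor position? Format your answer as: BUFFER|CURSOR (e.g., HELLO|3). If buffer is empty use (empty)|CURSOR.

Answer: IQY|0

Derivation:
After op 1 (backspace): buf='BIQY' cursor=0
After op 2 (delete): buf='IQY' cursor=0
After op 3 (backspace): buf='IQY' cursor=0
After op 4 (left): buf='IQY' cursor=0
After op 5 (left): buf='IQY' cursor=0
After op 6 (insert('D')): buf='DIQY' cursor=1
After op 7 (undo): buf='IQY' cursor=0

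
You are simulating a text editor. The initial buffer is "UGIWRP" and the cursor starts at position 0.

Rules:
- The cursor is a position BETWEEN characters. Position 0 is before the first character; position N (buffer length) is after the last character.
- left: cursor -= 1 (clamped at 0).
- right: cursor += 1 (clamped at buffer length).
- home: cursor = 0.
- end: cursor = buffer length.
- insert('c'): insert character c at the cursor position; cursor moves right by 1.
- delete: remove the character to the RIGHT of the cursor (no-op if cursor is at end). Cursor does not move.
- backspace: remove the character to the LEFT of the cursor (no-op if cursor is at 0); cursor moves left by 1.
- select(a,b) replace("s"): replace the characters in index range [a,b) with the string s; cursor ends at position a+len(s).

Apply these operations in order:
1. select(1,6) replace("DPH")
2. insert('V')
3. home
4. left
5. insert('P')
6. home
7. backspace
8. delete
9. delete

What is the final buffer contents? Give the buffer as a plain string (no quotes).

After op 1 (select(1,6) replace("DPH")): buf='UDPH' cursor=4
After op 2 (insert('V')): buf='UDPHV' cursor=5
After op 3 (home): buf='UDPHV' cursor=0
After op 4 (left): buf='UDPHV' cursor=0
After op 5 (insert('P')): buf='PUDPHV' cursor=1
After op 6 (home): buf='PUDPHV' cursor=0
After op 7 (backspace): buf='PUDPHV' cursor=0
After op 8 (delete): buf='UDPHV' cursor=0
After op 9 (delete): buf='DPHV' cursor=0

Answer: DPHV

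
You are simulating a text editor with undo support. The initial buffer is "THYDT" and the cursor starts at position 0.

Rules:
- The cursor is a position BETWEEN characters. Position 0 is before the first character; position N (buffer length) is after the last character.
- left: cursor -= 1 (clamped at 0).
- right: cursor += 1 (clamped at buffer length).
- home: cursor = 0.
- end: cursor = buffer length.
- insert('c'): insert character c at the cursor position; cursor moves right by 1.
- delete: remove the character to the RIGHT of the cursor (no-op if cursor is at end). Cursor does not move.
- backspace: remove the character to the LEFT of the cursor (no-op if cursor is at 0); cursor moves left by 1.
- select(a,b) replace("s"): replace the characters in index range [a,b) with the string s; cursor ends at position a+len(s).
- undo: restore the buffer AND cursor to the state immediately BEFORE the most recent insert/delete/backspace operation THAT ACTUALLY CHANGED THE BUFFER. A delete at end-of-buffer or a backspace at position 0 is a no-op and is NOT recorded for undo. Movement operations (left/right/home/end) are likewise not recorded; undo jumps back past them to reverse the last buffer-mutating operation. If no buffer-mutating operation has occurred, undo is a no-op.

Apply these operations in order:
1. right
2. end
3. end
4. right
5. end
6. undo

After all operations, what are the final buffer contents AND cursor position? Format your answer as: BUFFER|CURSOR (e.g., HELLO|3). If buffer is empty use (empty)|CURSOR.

Answer: THYDT|5

Derivation:
After op 1 (right): buf='THYDT' cursor=1
After op 2 (end): buf='THYDT' cursor=5
After op 3 (end): buf='THYDT' cursor=5
After op 4 (right): buf='THYDT' cursor=5
After op 5 (end): buf='THYDT' cursor=5
After op 6 (undo): buf='THYDT' cursor=5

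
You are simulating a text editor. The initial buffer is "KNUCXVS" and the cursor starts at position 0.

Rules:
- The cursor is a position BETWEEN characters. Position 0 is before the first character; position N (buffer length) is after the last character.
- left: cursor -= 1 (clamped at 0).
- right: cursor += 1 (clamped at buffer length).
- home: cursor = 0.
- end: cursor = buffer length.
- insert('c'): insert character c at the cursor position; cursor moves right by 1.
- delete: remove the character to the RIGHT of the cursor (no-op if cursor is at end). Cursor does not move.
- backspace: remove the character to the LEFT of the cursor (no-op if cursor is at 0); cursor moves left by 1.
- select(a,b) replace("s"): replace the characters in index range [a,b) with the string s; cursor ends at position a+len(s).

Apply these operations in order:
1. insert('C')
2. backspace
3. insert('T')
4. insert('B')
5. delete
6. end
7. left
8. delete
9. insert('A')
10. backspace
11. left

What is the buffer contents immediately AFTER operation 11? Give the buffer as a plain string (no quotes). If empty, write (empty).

After op 1 (insert('C')): buf='CKNUCXVS' cursor=1
After op 2 (backspace): buf='KNUCXVS' cursor=0
After op 3 (insert('T')): buf='TKNUCXVS' cursor=1
After op 4 (insert('B')): buf='TBKNUCXVS' cursor=2
After op 5 (delete): buf='TBNUCXVS' cursor=2
After op 6 (end): buf='TBNUCXVS' cursor=8
After op 7 (left): buf='TBNUCXVS' cursor=7
After op 8 (delete): buf='TBNUCXV' cursor=7
After op 9 (insert('A')): buf='TBNUCXVA' cursor=8
After op 10 (backspace): buf='TBNUCXV' cursor=7
After op 11 (left): buf='TBNUCXV' cursor=6

Answer: TBNUCXV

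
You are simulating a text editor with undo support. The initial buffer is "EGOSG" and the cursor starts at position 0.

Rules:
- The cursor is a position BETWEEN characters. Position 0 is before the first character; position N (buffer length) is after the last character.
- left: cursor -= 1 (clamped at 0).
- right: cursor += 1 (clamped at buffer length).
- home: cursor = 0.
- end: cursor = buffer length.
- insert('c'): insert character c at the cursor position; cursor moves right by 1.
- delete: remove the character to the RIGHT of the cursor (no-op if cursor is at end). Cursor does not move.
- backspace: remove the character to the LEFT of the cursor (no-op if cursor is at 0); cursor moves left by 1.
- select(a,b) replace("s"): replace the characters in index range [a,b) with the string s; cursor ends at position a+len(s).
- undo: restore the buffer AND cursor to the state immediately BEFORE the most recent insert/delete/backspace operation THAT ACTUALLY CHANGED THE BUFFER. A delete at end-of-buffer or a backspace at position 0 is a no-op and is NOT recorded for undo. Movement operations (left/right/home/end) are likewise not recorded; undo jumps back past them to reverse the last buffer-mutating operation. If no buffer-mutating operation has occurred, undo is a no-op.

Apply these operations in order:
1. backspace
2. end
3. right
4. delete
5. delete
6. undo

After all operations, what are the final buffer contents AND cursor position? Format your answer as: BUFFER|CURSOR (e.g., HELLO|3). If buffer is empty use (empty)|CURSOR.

After op 1 (backspace): buf='EGOSG' cursor=0
After op 2 (end): buf='EGOSG' cursor=5
After op 3 (right): buf='EGOSG' cursor=5
After op 4 (delete): buf='EGOSG' cursor=5
After op 5 (delete): buf='EGOSG' cursor=5
After op 6 (undo): buf='EGOSG' cursor=5

Answer: EGOSG|5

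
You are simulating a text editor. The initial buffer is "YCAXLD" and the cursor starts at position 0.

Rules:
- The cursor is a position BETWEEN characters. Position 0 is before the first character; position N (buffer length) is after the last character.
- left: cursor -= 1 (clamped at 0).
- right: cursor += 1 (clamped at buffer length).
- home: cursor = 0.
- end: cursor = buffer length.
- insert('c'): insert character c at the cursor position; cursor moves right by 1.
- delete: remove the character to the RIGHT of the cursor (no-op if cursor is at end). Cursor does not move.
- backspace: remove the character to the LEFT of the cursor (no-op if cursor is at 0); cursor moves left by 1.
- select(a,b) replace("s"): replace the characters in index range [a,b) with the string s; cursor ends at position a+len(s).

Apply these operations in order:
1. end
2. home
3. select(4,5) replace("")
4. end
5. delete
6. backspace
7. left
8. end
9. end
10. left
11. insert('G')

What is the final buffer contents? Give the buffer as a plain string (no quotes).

After op 1 (end): buf='YCAXLD' cursor=6
After op 2 (home): buf='YCAXLD' cursor=0
After op 3 (select(4,5) replace("")): buf='YCAXD' cursor=4
After op 4 (end): buf='YCAXD' cursor=5
After op 5 (delete): buf='YCAXD' cursor=5
After op 6 (backspace): buf='YCAX' cursor=4
After op 7 (left): buf='YCAX' cursor=3
After op 8 (end): buf='YCAX' cursor=4
After op 9 (end): buf='YCAX' cursor=4
After op 10 (left): buf='YCAX' cursor=3
After op 11 (insert('G')): buf='YCAGX' cursor=4

Answer: YCAGX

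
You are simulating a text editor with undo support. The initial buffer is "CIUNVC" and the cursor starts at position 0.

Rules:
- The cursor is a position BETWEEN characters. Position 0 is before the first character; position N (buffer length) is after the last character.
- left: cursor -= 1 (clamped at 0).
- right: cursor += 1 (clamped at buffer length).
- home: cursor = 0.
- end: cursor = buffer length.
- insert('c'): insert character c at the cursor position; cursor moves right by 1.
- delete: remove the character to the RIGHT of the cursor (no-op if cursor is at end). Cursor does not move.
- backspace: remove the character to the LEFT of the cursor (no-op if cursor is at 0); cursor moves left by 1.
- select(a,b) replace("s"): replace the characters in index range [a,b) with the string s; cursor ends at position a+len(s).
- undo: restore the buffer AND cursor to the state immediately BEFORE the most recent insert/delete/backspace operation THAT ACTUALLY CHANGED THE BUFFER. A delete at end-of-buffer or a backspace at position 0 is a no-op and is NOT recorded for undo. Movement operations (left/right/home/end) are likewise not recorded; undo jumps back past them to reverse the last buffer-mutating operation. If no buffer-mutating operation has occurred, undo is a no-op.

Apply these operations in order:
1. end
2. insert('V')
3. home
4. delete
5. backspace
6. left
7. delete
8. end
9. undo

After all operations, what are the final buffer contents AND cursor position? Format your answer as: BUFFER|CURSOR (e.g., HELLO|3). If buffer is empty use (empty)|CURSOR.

Answer: IUNVCV|0

Derivation:
After op 1 (end): buf='CIUNVC' cursor=6
After op 2 (insert('V')): buf='CIUNVCV' cursor=7
After op 3 (home): buf='CIUNVCV' cursor=0
After op 4 (delete): buf='IUNVCV' cursor=0
After op 5 (backspace): buf='IUNVCV' cursor=0
After op 6 (left): buf='IUNVCV' cursor=0
After op 7 (delete): buf='UNVCV' cursor=0
After op 8 (end): buf='UNVCV' cursor=5
After op 9 (undo): buf='IUNVCV' cursor=0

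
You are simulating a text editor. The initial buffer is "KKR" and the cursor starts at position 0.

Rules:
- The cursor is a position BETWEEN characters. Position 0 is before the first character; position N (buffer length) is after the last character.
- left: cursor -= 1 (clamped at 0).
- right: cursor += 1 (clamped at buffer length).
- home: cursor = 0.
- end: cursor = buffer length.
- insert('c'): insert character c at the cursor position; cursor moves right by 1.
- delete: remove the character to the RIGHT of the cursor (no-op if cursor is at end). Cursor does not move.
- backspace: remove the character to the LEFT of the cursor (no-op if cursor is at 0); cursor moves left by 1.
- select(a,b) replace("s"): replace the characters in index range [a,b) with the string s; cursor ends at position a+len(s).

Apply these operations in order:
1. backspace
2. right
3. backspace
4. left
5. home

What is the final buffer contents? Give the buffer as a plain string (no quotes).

Answer: KR

Derivation:
After op 1 (backspace): buf='KKR' cursor=0
After op 2 (right): buf='KKR' cursor=1
After op 3 (backspace): buf='KR' cursor=0
After op 4 (left): buf='KR' cursor=0
After op 5 (home): buf='KR' cursor=0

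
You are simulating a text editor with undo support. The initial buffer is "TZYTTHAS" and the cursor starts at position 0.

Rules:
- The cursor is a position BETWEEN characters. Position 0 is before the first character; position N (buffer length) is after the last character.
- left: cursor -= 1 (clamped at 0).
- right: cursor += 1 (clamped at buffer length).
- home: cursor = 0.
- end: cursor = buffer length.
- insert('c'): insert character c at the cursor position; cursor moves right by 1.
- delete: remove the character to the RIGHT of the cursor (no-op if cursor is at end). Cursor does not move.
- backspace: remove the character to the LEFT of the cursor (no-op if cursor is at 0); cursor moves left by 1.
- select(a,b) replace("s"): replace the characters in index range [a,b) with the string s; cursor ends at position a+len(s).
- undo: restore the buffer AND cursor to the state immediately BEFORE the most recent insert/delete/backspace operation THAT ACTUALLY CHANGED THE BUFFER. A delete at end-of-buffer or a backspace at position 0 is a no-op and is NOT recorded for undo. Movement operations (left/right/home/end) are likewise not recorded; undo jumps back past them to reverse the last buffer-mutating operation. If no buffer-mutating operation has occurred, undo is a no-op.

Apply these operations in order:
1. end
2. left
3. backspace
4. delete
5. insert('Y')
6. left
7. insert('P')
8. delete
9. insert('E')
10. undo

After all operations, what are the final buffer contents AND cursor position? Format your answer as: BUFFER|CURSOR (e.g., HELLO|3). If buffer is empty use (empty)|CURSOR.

Answer: TZYTTHP|7

Derivation:
After op 1 (end): buf='TZYTTHAS' cursor=8
After op 2 (left): buf='TZYTTHAS' cursor=7
After op 3 (backspace): buf='TZYTTHS' cursor=6
After op 4 (delete): buf='TZYTTH' cursor=6
After op 5 (insert('Y')): buf='TZYTTHY' cursor=7
After op 6 (left): buf='TZYTTHY' cursor=6
After op 7 (insert('P')): buf='TZYTTHPY' cursor=7
After op 8 (delete): buf='TZYTTHP' cursor=7
After op 9 (insert('E')): buf='TZYTTHPE' cursor=8
After op 10 (undo): buf='TZYTTHP' cursor=7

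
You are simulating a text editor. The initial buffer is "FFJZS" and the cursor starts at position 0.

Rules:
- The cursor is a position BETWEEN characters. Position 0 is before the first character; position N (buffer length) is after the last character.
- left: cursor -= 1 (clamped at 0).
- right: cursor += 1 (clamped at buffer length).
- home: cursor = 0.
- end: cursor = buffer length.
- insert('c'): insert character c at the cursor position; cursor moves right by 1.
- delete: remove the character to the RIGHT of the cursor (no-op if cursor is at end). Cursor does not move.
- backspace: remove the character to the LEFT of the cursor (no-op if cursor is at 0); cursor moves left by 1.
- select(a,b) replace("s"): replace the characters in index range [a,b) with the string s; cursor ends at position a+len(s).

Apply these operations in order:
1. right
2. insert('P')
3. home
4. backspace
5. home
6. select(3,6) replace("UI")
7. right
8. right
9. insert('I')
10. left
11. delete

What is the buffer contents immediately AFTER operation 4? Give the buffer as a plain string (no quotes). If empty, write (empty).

Answer: FPFJZS

Derivation:
After op 1 (right): buf='FFJZS' cursor=1
After op 2 (insert('P')): buf='FPFJZS' cursor=2
After op 3 (home): buf='FPFJZS' cursor=0
After op 4 (backspace): buf='FPFJZS' cursor=0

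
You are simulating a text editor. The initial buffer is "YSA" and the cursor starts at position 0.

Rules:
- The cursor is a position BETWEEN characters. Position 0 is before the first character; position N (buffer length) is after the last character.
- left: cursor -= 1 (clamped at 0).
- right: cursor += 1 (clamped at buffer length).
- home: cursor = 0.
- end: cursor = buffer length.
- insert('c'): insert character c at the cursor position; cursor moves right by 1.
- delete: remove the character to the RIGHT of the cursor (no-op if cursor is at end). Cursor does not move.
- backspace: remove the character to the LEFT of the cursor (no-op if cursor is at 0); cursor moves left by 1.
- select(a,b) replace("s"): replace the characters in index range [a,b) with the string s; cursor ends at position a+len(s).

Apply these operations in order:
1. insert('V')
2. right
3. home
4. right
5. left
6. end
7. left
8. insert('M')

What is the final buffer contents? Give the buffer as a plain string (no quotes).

After op 1 (insert('V')): buf='VYSA' cursor=1
After op 2 (right): buf='VYSA' cursor=2
After op 3 (home): buf='VYSA' cursor=0
After op 4 (right): buf='VYSA' cursor=1
After op 5 (left): buf='VYSA' cursor=0
After op 6 (end): buf='VYSA' cursor=4
After op 7 (left): buf='VYSA' cursor=3
After op 8 (insert('M')): buf='VYSMA' cursor=4

Answer: VYSMA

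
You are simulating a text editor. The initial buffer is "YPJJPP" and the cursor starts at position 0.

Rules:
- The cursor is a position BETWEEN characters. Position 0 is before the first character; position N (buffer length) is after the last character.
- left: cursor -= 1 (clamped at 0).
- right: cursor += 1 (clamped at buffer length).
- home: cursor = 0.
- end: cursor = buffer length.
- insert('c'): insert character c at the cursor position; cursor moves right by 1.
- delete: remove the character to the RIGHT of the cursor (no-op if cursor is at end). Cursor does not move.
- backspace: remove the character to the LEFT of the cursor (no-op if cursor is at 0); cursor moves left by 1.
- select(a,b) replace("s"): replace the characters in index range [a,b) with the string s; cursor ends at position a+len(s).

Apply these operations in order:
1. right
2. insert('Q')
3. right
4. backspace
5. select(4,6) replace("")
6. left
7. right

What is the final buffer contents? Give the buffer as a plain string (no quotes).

Answer: YQJJ

Derivation:
After op 1 (right): buf='YPJJPP' cursor=1
After op 2 (insert('Q')): buf='YQPJJPP' cursor=2
After op 3 (right): buf='YQPJJPP' cursor=3
After op 4 (backspace): buf='YQJJPP' cursor=2
After op 5 (select(4,6) replace("")): buf='YQJJ' cursor=4
After op 6 (left): buf='YQJJ' cursor=3
After op 7 (right): buf='YQJJ' cursor=4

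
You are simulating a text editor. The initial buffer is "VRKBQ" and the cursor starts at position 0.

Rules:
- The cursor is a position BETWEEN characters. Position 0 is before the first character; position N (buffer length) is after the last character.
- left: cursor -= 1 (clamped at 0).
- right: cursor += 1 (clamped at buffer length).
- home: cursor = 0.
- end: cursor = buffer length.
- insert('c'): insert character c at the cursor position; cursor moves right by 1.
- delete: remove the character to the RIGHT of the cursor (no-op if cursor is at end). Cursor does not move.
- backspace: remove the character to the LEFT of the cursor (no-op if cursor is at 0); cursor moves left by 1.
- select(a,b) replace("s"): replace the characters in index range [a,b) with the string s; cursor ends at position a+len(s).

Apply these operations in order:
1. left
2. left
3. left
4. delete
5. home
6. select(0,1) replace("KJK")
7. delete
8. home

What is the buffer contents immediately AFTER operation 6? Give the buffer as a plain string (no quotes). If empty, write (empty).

Answer: KJKKBQ

Derivation:
After op 1 (left): buf='VRKBQ' cursor=0
After op 2 (left): buf='VRKBQ' cursor=0
After op 3 (left): buf='VRKBQ' cursor=0
After op 4 (delete): buf='RKBQ' cursor=0
After op 5 (home): buf='RKBQ' cursor=0
After op 6 (select(0,1) replace("KJK")): buf='KJKKBQ' cursor=3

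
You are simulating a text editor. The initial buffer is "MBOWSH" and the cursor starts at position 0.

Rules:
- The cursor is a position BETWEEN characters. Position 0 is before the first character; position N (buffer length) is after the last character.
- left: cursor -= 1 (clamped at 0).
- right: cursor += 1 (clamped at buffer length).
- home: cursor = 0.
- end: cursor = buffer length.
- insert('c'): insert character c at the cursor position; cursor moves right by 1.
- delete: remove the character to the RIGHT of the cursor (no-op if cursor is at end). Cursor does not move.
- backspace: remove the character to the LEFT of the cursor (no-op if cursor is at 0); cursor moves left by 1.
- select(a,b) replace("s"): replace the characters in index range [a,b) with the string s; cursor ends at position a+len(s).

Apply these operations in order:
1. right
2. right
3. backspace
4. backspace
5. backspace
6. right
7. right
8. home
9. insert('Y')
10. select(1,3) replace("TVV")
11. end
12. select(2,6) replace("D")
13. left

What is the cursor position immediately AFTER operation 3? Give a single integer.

After op 1 (right): buf='MBOWSH' cursor=1
After op 2 (right): buf='MBOWSH' cursor=2
After op 3 (backspace): buf='MOWSH' cursor=1

Answer: 1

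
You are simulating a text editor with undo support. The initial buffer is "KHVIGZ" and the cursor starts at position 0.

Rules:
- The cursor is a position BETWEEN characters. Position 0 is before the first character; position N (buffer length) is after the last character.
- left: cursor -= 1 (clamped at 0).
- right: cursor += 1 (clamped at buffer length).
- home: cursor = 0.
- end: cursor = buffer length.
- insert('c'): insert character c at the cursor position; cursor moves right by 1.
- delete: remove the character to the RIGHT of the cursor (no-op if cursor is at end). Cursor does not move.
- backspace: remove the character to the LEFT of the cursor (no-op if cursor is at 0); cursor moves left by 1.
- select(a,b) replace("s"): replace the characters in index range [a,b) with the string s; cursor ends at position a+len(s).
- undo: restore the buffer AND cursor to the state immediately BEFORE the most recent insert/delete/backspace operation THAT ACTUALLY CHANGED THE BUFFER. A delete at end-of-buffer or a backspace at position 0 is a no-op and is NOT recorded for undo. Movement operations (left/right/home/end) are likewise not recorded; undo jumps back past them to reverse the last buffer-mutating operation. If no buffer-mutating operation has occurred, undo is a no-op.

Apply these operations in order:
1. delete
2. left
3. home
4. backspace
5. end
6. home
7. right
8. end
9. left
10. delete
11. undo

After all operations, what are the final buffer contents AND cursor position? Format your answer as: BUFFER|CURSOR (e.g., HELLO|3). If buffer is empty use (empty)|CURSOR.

Answer: HVIGZ|4

Derivation:
After op 1 (delete): buf='HVIGZ' cursor=0
After op 2 (left): buf='HVIGZ' cursor=0
After op 3 (home): buf='HVIGZ' cursor=0
After op 4 (backspace): buf='HVIGZ' cursor=0
After op 5 (end): buf='HVIGZ' cursor=5
After op 6 (home): buf='HVIGZ' cursor=0
After op 7 (right): buf='HVIGZ' cursor=1
After op 8 (end): buf='HVIGZ' cursor=5
After op 9 (left): buf='HVIGZ' cursor=4
After op 10 (delete): buf='HVIG' cursor=4
After op 11 (undo): buf='HVIGZ' cursor=4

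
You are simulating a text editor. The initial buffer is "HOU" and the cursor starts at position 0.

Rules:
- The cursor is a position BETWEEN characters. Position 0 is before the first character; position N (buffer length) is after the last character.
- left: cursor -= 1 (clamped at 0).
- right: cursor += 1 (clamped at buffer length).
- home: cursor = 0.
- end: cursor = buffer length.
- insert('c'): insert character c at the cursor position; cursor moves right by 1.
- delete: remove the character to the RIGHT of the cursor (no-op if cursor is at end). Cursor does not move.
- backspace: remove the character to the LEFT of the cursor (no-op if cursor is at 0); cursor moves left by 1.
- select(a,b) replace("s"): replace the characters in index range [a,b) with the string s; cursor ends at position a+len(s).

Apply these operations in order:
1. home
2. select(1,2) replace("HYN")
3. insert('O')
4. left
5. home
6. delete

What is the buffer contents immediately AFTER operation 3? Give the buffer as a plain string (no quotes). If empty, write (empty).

After op 1 (home): buf='HOU' cursor=0
After op 2 (select(1,2) replace("HYN")): buf='HHYNU' cursor=4
After op 3 (insert('O')): buf='HHYNOU' cursor=5

Answer: HHYNOU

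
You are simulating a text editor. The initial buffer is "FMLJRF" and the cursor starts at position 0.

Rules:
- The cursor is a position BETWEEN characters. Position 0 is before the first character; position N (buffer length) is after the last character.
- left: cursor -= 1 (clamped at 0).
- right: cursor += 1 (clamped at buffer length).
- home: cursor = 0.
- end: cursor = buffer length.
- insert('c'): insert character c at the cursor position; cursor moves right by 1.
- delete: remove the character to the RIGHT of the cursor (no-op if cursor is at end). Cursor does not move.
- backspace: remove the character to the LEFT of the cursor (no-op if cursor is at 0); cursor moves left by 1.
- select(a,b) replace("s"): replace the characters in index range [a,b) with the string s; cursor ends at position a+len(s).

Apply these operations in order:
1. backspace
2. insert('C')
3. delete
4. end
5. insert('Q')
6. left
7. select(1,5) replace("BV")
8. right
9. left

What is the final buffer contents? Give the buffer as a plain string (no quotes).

After op 1 (backspace): buf='FMLJRF' cursor=0
After op 2 (insert('C')): buf='CFMLJRF' cursor=1
After op 3 (delete): buf='CMLJRF' cursor=1
After op 4 (end): buf='CMLJRF' cursor=6
After op 5 (insert('Q')): buf='CMLJRFQ' cursor=7
After op 6 (left): buf='CMLJRFQ' cursor=6
After op 7 (select(1,5) replace("BV")): buf='CBVFQ' cursor=3
After op 8 (right): buf='CBVFQ' cursor=4
After op 9 (left): buf='CBVFQ' cursor=3

Answer: CBVFQ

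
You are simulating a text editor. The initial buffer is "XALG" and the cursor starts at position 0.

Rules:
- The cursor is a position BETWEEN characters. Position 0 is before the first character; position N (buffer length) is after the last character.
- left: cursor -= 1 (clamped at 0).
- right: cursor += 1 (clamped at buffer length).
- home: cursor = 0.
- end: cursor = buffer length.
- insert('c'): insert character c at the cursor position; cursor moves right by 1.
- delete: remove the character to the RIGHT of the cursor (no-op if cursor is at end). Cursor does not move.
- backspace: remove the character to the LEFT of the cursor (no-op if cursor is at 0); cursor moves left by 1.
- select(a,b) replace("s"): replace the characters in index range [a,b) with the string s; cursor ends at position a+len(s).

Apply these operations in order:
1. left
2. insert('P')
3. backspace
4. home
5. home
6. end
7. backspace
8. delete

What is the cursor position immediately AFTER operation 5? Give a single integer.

Answer: 0

Derivation:
After op 1 (left): buf='XALG' cursor=0
After op 2 (insert('P')): buf='PXALG' cursor=1
After op 3 (backspace): buf='XALG' cursor=0
After op 4 (home): buf='XALG' cursor=0
After op 5 (home): buf='XALG' cursor=0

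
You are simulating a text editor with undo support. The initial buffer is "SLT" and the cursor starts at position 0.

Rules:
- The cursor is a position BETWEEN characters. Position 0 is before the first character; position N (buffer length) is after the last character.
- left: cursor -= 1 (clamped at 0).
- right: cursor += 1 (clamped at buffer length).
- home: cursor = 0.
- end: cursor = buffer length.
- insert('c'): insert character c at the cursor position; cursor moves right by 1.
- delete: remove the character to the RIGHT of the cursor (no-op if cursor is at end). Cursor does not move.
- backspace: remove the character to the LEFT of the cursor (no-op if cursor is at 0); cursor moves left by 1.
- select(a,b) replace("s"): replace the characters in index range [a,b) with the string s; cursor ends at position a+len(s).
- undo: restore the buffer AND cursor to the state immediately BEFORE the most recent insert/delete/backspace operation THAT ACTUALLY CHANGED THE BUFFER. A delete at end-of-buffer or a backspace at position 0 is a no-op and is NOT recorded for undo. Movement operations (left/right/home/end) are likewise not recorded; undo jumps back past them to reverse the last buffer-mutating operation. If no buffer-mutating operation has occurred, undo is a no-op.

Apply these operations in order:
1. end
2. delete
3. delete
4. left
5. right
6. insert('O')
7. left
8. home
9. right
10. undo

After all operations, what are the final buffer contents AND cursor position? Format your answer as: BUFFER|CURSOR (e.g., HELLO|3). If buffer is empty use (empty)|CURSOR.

Answer: SLT|3

Derivation:
After op 1 (end): buf='SLT' cursor=3
After op 2 (delete): buf='SLT' cursor=3
After op 3 (delete): buf='SLT' cursor=3
After op 4 (left): buf='SLT' cursor=2
After op 5 (right): buf='SLT' cursor=3
After op 6 (insert('O')): buf='SLTO' cursor=4
After op 7 (left): buf='SLTO' cursor=3
After op 8 (home): buf='SLTO' cursor=0
After op 9 (right): buf='SLTO' cursor=1
After op 10 (undo): buf='SLT' cursor=3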